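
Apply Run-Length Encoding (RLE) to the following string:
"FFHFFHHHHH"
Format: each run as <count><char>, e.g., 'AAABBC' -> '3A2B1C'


Scanning runs left to right:
  i=0: run of 'F' x 2 -> '2F'
  i=2: run of 'H' x 1 -> '1H'
  i=3: run of 'F' x 2 -> '2F'
  i=5: run of 'H' x 5 -> '5H'

RLE = 2F1H2F5H


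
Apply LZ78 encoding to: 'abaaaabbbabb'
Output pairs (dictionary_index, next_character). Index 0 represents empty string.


LZ78 encoding steps:
Dictionary: {0: ''}
Step 1: w='' (idx 0), next='a' -> output (0, 'a'), add 'a' as idx 1
Step 2: w='' (idx 0), next='b' -> output (0, 'b'), add 'b' as idx 2
Step 3: w='a' (idx 1), next='a' -> output (1, 'a'), add 'aa' as idx 3
Step 4: w='aa' (idx 3), next='b' -> output (3, 'b'), add 'aab' as idx 4
Step 5: w='b' (idx 2), next='b' -> output (2, 'b'), add 'bb' as idx 5
Step 6: w='a' (idx 1), next='b' -> output (1, 'b'), add 'ab' as idx 6
Step 7: w='b' (idx 2), end of input -> output (2, '')


Encoded: [(0, 'a'), (0, 'b'), (1, 'a'), (3, 'b'), (2, 'b'), (1, 'b'), (2, '')]


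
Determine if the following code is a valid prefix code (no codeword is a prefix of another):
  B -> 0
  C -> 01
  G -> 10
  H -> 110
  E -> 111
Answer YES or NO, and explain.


Checking each pair (does one codeword prefix another?):
  B='0' vs C='01': prefix -- VIOLATION

NO -- this is NOT a valid prefix code. B (0) is a prefix of C (01).


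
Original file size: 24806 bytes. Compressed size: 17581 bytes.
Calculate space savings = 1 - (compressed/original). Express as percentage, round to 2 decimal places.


ratio = compressed/original = 17581/24806 = 0.70874
savings = 1 - ratio = 1 - 0.70874 = 0.29126
as a percentage: 0.29126 * 100 = 29.13%

Space savings = 1 - 17581/24806 = 29.13%


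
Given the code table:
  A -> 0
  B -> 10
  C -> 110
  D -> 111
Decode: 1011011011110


Decoding:
10 -> B
110 -> C
110 -> C
111 -> D
10 -> B


Result: BCCDB


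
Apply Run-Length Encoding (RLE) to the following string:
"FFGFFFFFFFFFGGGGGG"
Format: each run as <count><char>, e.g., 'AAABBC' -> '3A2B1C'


Scanning runs left to right:
  i=0: run of 'F' x 2 -> '2F'
  i=2: run of 'G' x 1 -> '1G'
  i=3: run of 'F' x 9 -> '9F'
  i=12: run of 'G' x 6 -> '6G'

RLE = 2F1G9F6G


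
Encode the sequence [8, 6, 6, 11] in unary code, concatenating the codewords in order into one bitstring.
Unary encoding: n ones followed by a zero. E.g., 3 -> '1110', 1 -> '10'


Encode each number as n ones followed by a terminating 0:
  8 -> 111111110 (9 bits)
  6 -> 1111110 (7 bits)
  6 -> 1111110 (7 bits)
  11 -> 111111111110 (12 bits)
Total length = 9 + 7 + 7 + 12 = 35 bits.

Unary([8, 6, 6, 11]) = 11111111011111101111110111111111110 (35 bits)


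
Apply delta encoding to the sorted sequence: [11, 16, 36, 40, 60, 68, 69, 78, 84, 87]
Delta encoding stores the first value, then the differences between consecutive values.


First value: 11
Deltas:
  16 - 11 = 5
  36 - 16 = 20
  40 - 36 = 4
  60 - 40 = 20
  68 - 60 = 8
  69 - 68 = 1
  78 - 69 = 9
  84 - 78 = 6
  87 - 84 = 3


Delta encoded: [11, 5, 20, 4, 20, 8, 1, 9, 6, 3]


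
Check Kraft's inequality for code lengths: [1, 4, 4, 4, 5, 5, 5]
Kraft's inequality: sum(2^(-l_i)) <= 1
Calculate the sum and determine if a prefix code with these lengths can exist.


Sum = 2^(-1) + 2^(-4) + 2^(-4) + 2^(-4) + 2^(-5) + 2^(-5) + 2^(-5)
    = 0.5 + 0.0625 + 0.0625 + 0.0625 + 0.03125 + 0.03125 + 0.03125
    = 25/32 = 0.78125
Since 0.78125 <= 1, Kraft's inequality IS satisfied.
A prefix code with these lengths CAN exist.

Kraft sum = 0.78125. Satisfied.


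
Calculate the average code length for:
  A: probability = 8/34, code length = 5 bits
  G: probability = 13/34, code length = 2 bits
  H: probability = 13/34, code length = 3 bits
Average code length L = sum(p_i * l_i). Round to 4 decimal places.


Weighted contributions p_i * l_i:
  A: (8/34) * 5 = 40/34
  G: (13/34) * 2 = 26/34
  H: (13/34) * 3 = 39/34
Sum = (40 + 26 + 39)/34 = 105/34

L = 105/34 = 3.0882 bits/symbol


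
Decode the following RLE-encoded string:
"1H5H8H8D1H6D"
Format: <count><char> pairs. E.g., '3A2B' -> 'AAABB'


Expanding each <count><char> pair:
  1H -> 'H'
  5H -> 'HHHHH'
  8H -> 'HHHHHHHH'
  8D -> 'DDDDDDDD'
  1H -> 'H'
  6D -> 'DDDDDD'

Decoded = HHHHHHHHHHHHHHDDDDDDDDHDDDDDD


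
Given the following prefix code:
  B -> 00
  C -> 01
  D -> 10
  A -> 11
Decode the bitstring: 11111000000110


Decoding step by step:
Bits 11 -> A
Bits 11 -> A
Bits 10 -> D
Bits 00 -> B
Bits 00 -> B
Bits 01 -> C
Bits 10 -> D


Decoded message: AADBBCD


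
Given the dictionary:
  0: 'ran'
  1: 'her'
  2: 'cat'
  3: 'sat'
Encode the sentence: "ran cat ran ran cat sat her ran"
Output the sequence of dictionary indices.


Look up each word in the dictionary:
  'ran' -> 0
  'cat' -> 2
  'ran' -> 0
  'ran' -> 0
  'cat' -> 2
  'sat' -> 3
  'her' -> 1
  'ran' -> 0

Encoded: [0, 2, 0, 0, 2, 3, 1, 0]


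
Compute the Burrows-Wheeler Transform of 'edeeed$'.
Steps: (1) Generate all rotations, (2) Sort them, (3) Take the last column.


Rotations (sorted):
  0: $edeeed -> last char: d
  1: d$edeee -> last char: e
  2: deeed$e -> last char: e
  3: ed$edee -> last char: e
  4: edeeed$ -> last char: $
  5: eed$ede -> last char: e
  6: eeed$ed -> last char: d


BWT = deee$ed


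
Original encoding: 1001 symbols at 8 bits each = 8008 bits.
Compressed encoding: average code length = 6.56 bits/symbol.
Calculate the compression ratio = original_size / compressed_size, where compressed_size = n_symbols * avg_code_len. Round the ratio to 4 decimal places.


original_size = n_symbols * orig_bits = 1001 * 8 = 8008 bits
compressed_size = n_symbols * avg_code_len = 1001 * 6.56 = 6566.56 bits
ratio = original_size / compressed_size = 8008 / 6566.56 = 1.2195

Compression ratio = 1.2195


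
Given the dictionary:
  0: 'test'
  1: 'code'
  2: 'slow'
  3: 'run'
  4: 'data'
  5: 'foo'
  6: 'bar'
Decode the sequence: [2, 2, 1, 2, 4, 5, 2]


Look up each index in the dictionary:
  2 -> 'slow'
  2 -> 'slow'
  1 -> 'code'
  2 -> 'slow'
  4 -> 'data'
  5 -> 'foo'
  2 -> 'slow'

Decoded: "slow slow code slow data foo slow"


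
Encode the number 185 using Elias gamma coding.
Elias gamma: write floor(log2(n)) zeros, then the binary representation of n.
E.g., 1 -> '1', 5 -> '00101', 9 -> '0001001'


num_bits = floor(log2(185)) + 1 = 8
leading_zeros = num_bits - 1 = 7
binary(185) = 10111001

Elias gamma(185) = '0000000' + '10111001' = 000000010111001 (15 bits)


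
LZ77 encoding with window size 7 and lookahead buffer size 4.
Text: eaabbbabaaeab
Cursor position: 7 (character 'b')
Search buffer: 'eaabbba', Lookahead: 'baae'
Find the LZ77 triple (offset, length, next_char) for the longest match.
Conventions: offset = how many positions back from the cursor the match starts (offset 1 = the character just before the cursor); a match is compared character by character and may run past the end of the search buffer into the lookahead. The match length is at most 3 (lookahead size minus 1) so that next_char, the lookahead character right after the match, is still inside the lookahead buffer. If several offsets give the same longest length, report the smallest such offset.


Try each offset into the search buffer:
  offset=1 (pos 6, char 'a'): match length 0
  offset=2 (pos 5, char 'b'): match length 2
  offset=3 (pos 4, char 'b'): match length 1
  offset=4 (pos 3, char 'b'): match length 1
  offset=5 (pos 2, char 'a'): match length 0
  offset=6 (pos 1, char 'a'): match length 0
  offset=7 (pos 0, char 'e'): match length 0
Longest match has length 2 at offset 2.
next_char = character at position 7 + 2 = 9 -> 'a'

Best match: offset=2, length=2 (matching 'ba' starting at position 5)
LZ77 triple: (2, 2, 'a')


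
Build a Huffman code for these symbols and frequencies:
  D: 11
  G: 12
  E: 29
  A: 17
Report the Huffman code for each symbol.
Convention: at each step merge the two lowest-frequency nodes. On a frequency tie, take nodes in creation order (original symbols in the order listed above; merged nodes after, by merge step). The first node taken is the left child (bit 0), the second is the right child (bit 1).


Huffman tree construction:
Step 1: Merge D(11) + G(12) = 23
Step 2: Merge A(17) + (D+G)(23) = 40
Step 3: Merge E(29) + (A+(D+G))(40) = 69
Read each symbol's code off the tree from the root (left child = 0, right child = 1).

Codes:
  D: 110 (length 3)
  G: 111 (length 3)
  E: 0 (length 1)
  A: 10 (length 2)
Average code length: 132/69 = 1.9130 bits/symbol


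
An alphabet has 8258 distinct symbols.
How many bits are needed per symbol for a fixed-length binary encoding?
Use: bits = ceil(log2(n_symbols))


log2(8258) = 13.0116
Bracket: 2^13 = 8192 < 8258 <= 2^14 = 16384
So ceil(log2(8258)) = 14

bits = ceil(log2(8258)) = ceil(13.0116) = 14 bits


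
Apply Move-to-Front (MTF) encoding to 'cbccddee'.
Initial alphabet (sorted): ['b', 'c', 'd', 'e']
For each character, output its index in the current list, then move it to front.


MTF encoding:
'c': index 1 in ['b', 'c', 'd', 'e'] -> ['c', 'b', 'd', 'e']
'b': index 1 in ['c', 'b', 'd', 'e'] -> ['b', 'c', 'd', 'e']
'c': index 1 in ['b', 'c', 'd', 'e'] -> ['c', 'b', 'd', 'e']
'c': index 0 in ['c', 'b', 'd', 'e'] -> ['c', 'b', 'd', 'e']
'd': index 2 in ['c', 'b', 'd', 'e'] -> ['d', 'c', 'b', 'e']
'd': index 0 in ['d', 'c', 'b', 'e'] -> ['d', 'c', 'b', 'e']
'e': index 3 in ['d', 'c', 'b', 'e'] -> ['e', 'd', 'c', 'b']
'e': index 0 in ['e', 'd', 'c', 'b'] -> ['e', 'd', 'c', 'b']


Output: [1, 1, 1, 0, 2, 0, 3, 0]


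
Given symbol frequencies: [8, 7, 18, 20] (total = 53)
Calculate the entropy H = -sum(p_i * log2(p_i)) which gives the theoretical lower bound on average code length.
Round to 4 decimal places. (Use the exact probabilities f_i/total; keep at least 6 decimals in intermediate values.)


Per-symbol terms -p_i * log2(p_i) with p_i = f_i/53:
  p = 8/53 = 0.150943: log2(p) = -2.727920, -p*log2(p) = 0.411762
  p = 7/53 = 0.132075: log2(p) = -2.920566, -p*log2(p) = 0.385735
  p = 18/53 = 0.339623: log2(p) = -1.557995, -p*log2(p) = 0.529131
  p = 20/53 = 0.377358: log2(p) = -1.405992, -p*log2(p) = 0.530563
H = 0.411762 + 0.385735 + 0.529131 + 0.530563 = 1.857191

H = 1.8572 bits/symbol


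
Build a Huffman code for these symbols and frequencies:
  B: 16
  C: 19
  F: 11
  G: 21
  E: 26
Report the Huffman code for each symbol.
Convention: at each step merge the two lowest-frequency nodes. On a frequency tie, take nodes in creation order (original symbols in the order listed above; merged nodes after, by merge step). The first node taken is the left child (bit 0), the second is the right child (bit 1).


Huffman tree construction:
Step 1: Merge F(11) + B(16) = 27
Step 2: Merge C(19) + G(21) = 40
Step 3: Merge E(26) + (F+B)(27) = 53
Step 4: Merge (C+G)(40) + (E+(F+B))(53) = 93
Read each symbol's code off the tree from the root (left child = 0, right child = 1).

Codes:
  B: 111 (length 3)
  C: 00 (length 2)
  F: 110 (length 3)
  G: 01 (length 2)
  E: 10 (length 2)
Average code length: 213/93 = 2.2903 bits/symbol


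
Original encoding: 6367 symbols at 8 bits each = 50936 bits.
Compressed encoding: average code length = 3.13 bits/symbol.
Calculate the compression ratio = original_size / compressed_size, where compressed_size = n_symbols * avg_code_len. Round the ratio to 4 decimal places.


original_size = n_symbols * orig_bits = 6367 * 8 = 50936 bits
compressed_size = n_symbols * avg_code_len = 6367 * 3.13 = 19928.71 bits
ratio = original_size / compressed_size = 50936 / 19928.71 = 2.5559

Compression ratio = 2.5559


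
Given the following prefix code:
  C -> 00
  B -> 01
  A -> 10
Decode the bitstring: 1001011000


Decoding step by step:
Bits 10 -> A
Bits 01 -> B
Bits 01 -> B
Bits 10 -> A
Bits 00 -> C


Decoded message: ABBAC


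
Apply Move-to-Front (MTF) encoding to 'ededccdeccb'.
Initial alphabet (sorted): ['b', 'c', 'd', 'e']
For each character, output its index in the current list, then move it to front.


MTF encoding:
'e': index 3 in ['b', 'c', 'd', 'e'] -> ['e', 'b', 'c', 'd']
'd': index 3 in ['e', 'b', 'c', 'd'] -> ['d', 'e', 'b', 'c']
'e': index 1 in ['d', 'e', 'b', 'c'] -> ['e', 'd', 'b', 'c']
'd': index 1 in ['e', 'd', 'b', 'c'] -> ['d', 'e', 'b', 'c']
'c': index 3 in ['d', 'e', 'b', 'c'] -> ['c', 'd', 'e', 'b']
'c': index 0 in ['c', 'd', 'e', 'b'] -> ['c', 'd', 'e', 'b']
'd': index 1 in ['c', 'd', 'e', 'b'] -> ['d', 'c', 'e', 'b']
'e': index 2 in ['d', 'c', 'e', 'b'] -> ['e', 'd', 'c', 'b']
'c': index 2 in ['e', 'd', 'c', 'b'] -> ['c', 'e', 'd', 'b']
'c': index 0 in ['c', 'e', 'd', 'b'] -> ['c', 'e', 'd', 'b']
'b': index 3 in ['c', 'e', 'd', 'b'] -> ['b', 'c', 'e', 'd']


Output: [3, 3, 1, 1, 3, 0, 1, 2, 2, 0, 3]


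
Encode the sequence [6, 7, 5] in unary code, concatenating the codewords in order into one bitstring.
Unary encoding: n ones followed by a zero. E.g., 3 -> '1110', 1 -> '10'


Encode each number as n ones followed by a terminating 0:
  6 -> 1111110 (7 bits)
  7 -> 11111110 (8 bits)
  5 -> 111110 (6 bits)
Total length = 7 + 8 + 6 = 21 bits.

Unary([6, 7, 5]) = 111111011111110111110 (21 bits)


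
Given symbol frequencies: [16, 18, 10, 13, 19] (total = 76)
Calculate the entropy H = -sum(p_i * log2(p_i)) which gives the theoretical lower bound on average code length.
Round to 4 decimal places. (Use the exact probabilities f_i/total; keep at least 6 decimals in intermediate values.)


Per-symbol terms -p_i * log2(p_i) with p_i = f_i/76:
  p = 16/76 = 0.210526: log2(p) = -2.247928, -p*log2(p) = 0.473248
  p = 18/76 = 0.236842: log2(p) = -2.078003, -p*log2(p) = 0.492158
  p = 10/76 = 0.131579: log2(p) = -2.925999, -p*log2(p) = 0.385000
  p = 13/76 = 0.171053: log2(p) = -2.547488, -p*log2(p) = 0.435754
  p = 19/76 = 0.250000: log2(p) = -2.000000, -p*log2(p) = 0.500000
H = 0.473248 + 0.492158 + 0.385000 + 0.435754 + 0.500000 = 2.286160

H = 2.2862 bits/symbol


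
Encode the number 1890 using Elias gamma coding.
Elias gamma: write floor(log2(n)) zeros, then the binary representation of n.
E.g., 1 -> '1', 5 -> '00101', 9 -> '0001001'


num_bits = floor(log2(1890)) + 1 = 11
leading_zeros = num_bits - 1 = 10
binary(1890) = 11101100010

Elias gamma(1890) = '0000000000' + '11101100010' = 000000000011101100010 (21 bits)


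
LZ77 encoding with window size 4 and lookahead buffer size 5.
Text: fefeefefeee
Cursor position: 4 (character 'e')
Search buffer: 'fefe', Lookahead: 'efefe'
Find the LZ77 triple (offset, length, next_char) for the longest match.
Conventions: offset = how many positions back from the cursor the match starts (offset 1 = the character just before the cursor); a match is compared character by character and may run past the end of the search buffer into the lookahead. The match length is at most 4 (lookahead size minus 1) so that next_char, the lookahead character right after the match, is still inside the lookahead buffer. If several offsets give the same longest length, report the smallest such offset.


Try each offset into the search buffer:
  offset=1 (pos 3, char 'e'): match length 1
  offset=2 (pos 2, char 'f'): match length 0
  offset=3 (pos 1, char 'e'): match length 3
  offset=4 (pos 0, char 'f'): match length 0
Longest match has length 3 at offset 3.
next_char = character at position 4 + 3 = 7 -> 'f'

Best match: offset=3, length=3 (matching 'efe' starting at position 1)
LZ77 triple: (3, 3, 'f')


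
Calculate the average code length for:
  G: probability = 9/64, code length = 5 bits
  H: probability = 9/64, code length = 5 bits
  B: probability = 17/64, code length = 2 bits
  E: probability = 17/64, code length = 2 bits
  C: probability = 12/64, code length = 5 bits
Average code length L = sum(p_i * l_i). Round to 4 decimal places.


Weighted contributions p_i * l_i:
  G: (9/64) * 5 = 45/64
  H: (9/64) * 5 = 45/64
  B: (17/64) * 2 = 34/64
  E: (17/64) * 2 = 34/64
  C: (12/64) * 5 = 60/64
Sum = (45 + 45 + 34 + 34 + 60)/64 = 218/64

L = 218/64 = 3.4063 bits/symbol


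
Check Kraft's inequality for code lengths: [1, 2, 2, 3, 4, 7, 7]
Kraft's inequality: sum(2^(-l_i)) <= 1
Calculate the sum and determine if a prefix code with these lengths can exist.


Sum = 2^(-1) + 2^(-2) + 2^(-2) + 2^(-3) + 2^(-4) + 2^(-7) + 2^(-7)
    = 0.5 + 0.25 + 0.25 + 0.125 + 0.0625 + 0.0078125 + 0.0078125
    = 154/128 = 1.203125
Since 1.203125 > 1, Kraft's inequality is NOT satisfied.
A prefix code with these lengths CANNOT exist.

Kraft sum = 1.203125. Not satisfied.


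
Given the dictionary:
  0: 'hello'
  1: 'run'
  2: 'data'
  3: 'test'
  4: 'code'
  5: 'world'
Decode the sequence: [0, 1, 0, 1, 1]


Look up each index in the dictionary:
  0 -> 'hello'
  1 -> 'run'
  0 -> 'hello'
  1 -> 'run'
  1 -> 'run'

Decoded: "hello run hello run run"


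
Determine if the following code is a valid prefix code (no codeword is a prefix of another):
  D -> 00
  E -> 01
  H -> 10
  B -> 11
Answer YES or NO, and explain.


Checking each pair (does one codeword prefix another?):
  D='00' vs E='01': no prefix
  D='00' vs H='10': no prefix
  D='00' vs B='11': no prefix
  E='01' vs D='00': no prefix
  E='01' vs H='10': no prefix
  E='01' vs B='11': no prefix
  H='10' vs D='00': no prefix
  H='10' vs E='01': no prefix
  H='10' vs B='11': no prefix
  B='11' vs D='00': no prefix
  B='11' vs E='01': no prefix
  B='11' vs H='10': no prefix
No violation found over all pairs.

YES -- this is a valid prefix code. No codeword is a prefix of any other codeword.


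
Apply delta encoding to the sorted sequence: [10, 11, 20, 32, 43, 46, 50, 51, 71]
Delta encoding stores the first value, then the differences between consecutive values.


First value: 10
Deltas:
  11 - 10 = 1
  20 - 11 = 9
  32 - 20 = 12
  43 - 32 = 11
  46 - 43 = 3
  50 - 46 = 4
  51 - 50 = 1
  71 - 51 = 20


Delta encoded: [10, 1, 9, 12, 11, 3, 4, 1, 20]


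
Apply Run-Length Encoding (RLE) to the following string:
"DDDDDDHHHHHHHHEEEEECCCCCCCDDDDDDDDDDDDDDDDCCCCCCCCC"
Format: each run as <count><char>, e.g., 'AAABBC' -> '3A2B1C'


Scanning runs left to right:
  i=0: run of 'D' x 6 -> '6D'
  i=6: run of 'H' x 8 -> '8H'
  i=14: run of 'E' x 5 -> '5E'
  i=19: run of 'C' x 7 -> '7C'
  i=26: run of 'D' x 16 -> '16D'
  i=42: run of 'C' x 9 -> '9C'

RLE = 6D8H5E7C16D9C


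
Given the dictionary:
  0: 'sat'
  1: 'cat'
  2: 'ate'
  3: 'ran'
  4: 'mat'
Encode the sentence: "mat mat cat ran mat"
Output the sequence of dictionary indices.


Look up each word in the dictionary:
  'mat' -> 4
  'mat' -> 4
  'cat' -> 1
  'ran' -> 3
  'mat' -> 4

Encoded: [4, 4, 1, 3, 4]


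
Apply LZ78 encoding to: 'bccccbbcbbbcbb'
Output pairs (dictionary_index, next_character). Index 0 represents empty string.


LZ78 encoding steps:
Dictionary: {0: ''}
Step 1: w='' (idx 0), next='b' -> output (0, 'b'), add 'b' as idx 1
Step 2: w='' (idx 0), next='c' -> output (0, 'c'), add 'c' as idx 2
Step 3: w='c' (idx 2), next='c' -> output (2, 'c'), add 'cc' as idx 3
Step 4: w='c' (idx 2), next='b' -> output (2, 'b'), add 'cb' as idx 4
Step 5: w='b' (idx 1), next='c' -> output (1, 'c'), add 'bc' as idx 5
Step 6: w='b' (idx 1), next='b' -> output (1, 'b'), add 'bb' as idx 6
Step 7: w='bc' (idx 5), next='b' -> output (5, 'b'), add 'bcb' as idx 7
Step 8: w='b' (idx 1), end of input -> output (1, '')


Encoded: [(0, 'b'), (0, 'c'), (2, 'c'), (2, 'b'), (1, 'c'), (1, 'b'), (5, 'b'), (1, '')]


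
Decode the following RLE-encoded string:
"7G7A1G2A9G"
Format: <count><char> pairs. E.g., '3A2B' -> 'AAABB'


Expanding each <count><char> pair:
  7G -> 'GGGGGGG'
  7A -> 'AAAAAAA'
  1G -> 'G'
  2A -> 'AA'
  9G -> 'GGGGGGGGG'

Decoded = GGGGGGGAAAAAAAGAAGGGGGGGGG


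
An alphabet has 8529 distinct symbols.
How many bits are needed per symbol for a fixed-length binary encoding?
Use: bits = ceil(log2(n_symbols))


log2(8529) = 13.0582
Bracket: 2^13 = 8192 < 8529 <= 2^14 = 16384
So ceil(log2(8529)) = 14

bits = ceil(log2(8529)) = ceil(13.0582) = 14 bits


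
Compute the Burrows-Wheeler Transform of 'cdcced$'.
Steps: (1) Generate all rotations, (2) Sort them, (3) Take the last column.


Rotations (sorted):
  0: $cdcced -> last char: d
  1: cced$cd -> last char: d
  2: cdcced$ -> last char: $
  3: ced$cdc -> last char: c
  4: d$cdcce -> last char: e
  5: dcced$c -> last char: c
  6: ed$cdcc -> last char: c


BWT = dd$cecc


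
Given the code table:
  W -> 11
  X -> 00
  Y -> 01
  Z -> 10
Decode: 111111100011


Decoding:
11 -> W
11 -> W
11 -> W
10 -> Z
00 -> X
11 -> W


Result: WWWZXW


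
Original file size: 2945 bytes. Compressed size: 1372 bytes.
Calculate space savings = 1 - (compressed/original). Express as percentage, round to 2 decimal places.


ratio = compressed/original = 1372/2945 = 0.465874
savings = 1 - ratio = 1 - 0.465874 = 0.534126
as a percentage: 0.534126 * 100 = 53.41%

Space savings = 1 - 1372/2945 = 53.41%


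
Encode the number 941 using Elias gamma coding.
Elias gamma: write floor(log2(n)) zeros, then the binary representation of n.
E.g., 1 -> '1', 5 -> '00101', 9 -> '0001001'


num_bits = floor(log2(941)) + 1 = 10
leading_zeros = num_bits - 1 = 9
binary(941) = 1110101101

Elias gamma(941) = '000000000' + '1110101101' = 0000000001110101101 (19 bits)


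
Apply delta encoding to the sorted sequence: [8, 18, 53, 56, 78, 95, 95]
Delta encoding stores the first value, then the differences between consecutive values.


First value: 8
Deltas:
  18 - 8 = 10
  53 - 18 = 35
  56 - 53 = 3
  78 - 56 = 22
  95 - 78 = 17
  95 - 95 = 0


Delta encoded: [8, 10, 35, 3, 22, 17, 0]


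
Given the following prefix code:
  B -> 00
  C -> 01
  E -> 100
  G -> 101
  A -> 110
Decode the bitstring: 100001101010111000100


Decoding step by step:
Bits 100 -> E
Bits 00 -> B
Bits 110 -> A
Bits 101 -> G
Bits 01 -> C
Bits 110 -> A
Bits 00 -> B
Bits 100 -> E


Decoded message: EBAGCABE


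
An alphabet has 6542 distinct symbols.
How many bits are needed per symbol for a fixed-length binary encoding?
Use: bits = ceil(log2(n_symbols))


log2(6542) = 12.6755
Bracket: 2^12 = 4096 < 6542 <= 2^13 = 8192
So ceil(log2(6542)) = 13

bits = ceil(log2(6542)) = ceil(12.6755) = 13 bits


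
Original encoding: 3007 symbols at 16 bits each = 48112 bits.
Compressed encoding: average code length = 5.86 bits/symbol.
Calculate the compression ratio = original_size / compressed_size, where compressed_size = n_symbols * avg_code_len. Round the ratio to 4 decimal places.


original_size = n_symbols * orig_bits = 3007 * 16 = 48112 bits
compressed_size = n_symbols * avg_code_len = 3007 * 5.86 = 17621.02 bits
ratio = original_size / compressed_size = 48112 / 17621.02 = 2.7304

Compression ratio = 2.7304


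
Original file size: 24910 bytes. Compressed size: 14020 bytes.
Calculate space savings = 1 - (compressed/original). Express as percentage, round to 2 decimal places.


ratio = compressed/original = 14020/24910 = 0.562826
savings = 1 - ratio = 1 - 0.562826 = 0.437174
as a percentage: 0.437174 * 100 = 43.72%

Space savings = 1 - 14020/24910 = 43.72%


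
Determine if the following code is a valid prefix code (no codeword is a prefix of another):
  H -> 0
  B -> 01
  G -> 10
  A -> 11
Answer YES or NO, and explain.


Checking each pair (does one codeword prefix another?):
  H='0' vs B='01': prefix -- VIOLATION

NO -- this is NOT a valid prefix code. H (0) is a prefix of B (01).


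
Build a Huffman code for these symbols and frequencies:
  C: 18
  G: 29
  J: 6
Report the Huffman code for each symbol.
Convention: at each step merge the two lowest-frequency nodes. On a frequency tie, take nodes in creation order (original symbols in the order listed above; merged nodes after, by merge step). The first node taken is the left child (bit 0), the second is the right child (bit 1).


Huffman tree construction:
Step 1: Merge J(6) + C(18) = 24
Step 2: Merge (J+C)(24) + G(29) = 53
Read each symbol's code off the tree from the root (left child = 0, right child = 1).

Codes:
  C: 01 (length 2)
  G: 1 (length 1)
  J: 00 (length 2)
Average code length: 77/53 = 1.4528 bits/symbol


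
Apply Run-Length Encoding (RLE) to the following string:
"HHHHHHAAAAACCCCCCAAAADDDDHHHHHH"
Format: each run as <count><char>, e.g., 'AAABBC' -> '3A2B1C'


Scanning runs left to right:
  i=0: run of 'H' x 6 -> '6H'
  i=6: run of 'A' x 5 -> '5A'
  i=11: run of 'C' x 6 -> '6C'
  i=17: run of 'A' x 4 -> '4A'
  i=21: run of 'D' x 4 -> '4D'
  i=25: run of 'H' x 6 -> '6H'

RLE = 6H5A6C4A4D6H


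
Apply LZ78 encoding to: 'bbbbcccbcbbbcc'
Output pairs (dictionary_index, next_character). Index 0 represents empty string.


LZ78 encoding steps:
Dictionary: {0: ''}
Step 1: w='' (idx 0), next='b' -> output (0, 'b'), add 'b' as idx 1
Step 2: w='b' (idx 1), next='b' -> output (1, 'b'), add 'bb' as idx 2
Step 3: w='b' (idx 1), next='c' -> output (1, 'c'), add 'bc' as idx 3
Step 4: w='' (idx 0), next='c' -> output (0, 'c'), add 'c' as idx 4
Step 5: w='c' (idx 4), next='b' -> output (4, 'b'), add 'cb' as idx 5
Step 6: w='cb' (idx 5), next='b' -> output (5, 'b'), add 'cbb' as idx 6
Step 7: w='bc' (idx 3), next='c' -> output (3, 'c'), add 'bcc' as idx 7


Encoded: [(0, 'b'), (1, 'b'), (1, 'c'), (0, 'c'), (4, 'b'), (5, 'b'), (3, 'c')]


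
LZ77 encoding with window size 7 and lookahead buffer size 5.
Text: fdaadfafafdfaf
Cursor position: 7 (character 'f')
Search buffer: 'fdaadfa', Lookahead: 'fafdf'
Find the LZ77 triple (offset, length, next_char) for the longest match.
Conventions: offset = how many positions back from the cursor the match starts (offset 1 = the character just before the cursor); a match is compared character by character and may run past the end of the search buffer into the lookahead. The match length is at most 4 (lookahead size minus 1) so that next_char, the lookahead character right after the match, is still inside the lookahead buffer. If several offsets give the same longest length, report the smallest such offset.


Try each offset into the search buffer:
  offset=1 (pos 6, char 'a'): match length 0
  offset=2 (pos 5, char 'f'): match length 3
  offset=3 (pos 4, char 'd'): match length 0
  offset=4 (pos 3, char 'a'): match length 0
  offset=5 (pos 2, char 'a'): match length 0
  offset=6 (pos 1, char 'd'): match length 0
  offset=7 (pos 0, char 'f'): match length 1
Longest match has length 3 at offset 2.
next_char = character at position 7 + 3 = 10 -> 'd'

Best match: offset=2, length=3 (matching 'faf' starting at position 5)
LZ77 triple: (2, 3, 'd')


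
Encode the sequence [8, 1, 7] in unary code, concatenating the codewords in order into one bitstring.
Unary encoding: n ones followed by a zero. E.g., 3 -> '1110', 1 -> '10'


Encode each number as n ones followed by a terminating 0:
  8 -> 111111110 (9 bits)
  1 -> 10 (2 bits)
  7 -> 11111110 (8 bits)
Total length = 9 + 2 + 8 = 19 bits.

Unary([8, 1, 7]) = 1111111101011111110 (19 bits)


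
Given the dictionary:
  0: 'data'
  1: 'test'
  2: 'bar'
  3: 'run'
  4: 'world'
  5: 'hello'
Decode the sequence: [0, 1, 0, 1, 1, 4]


Look up each index in the dictionary:
  0 -> 'data'
  1 -> 'test'
  0 -> 'data'
  1 -> 'test'
  1 -> 'test'
  4 -> 'world'

Decoded: "data test data test test world"


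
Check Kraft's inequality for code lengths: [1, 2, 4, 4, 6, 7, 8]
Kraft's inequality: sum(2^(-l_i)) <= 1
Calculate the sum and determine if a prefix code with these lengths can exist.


Sum = 2^(-1) + 2^(-2) + 2^(-4) + 2^(-4) + 2^(-6) + 2^(-7) + 2^(-8)
    = 0.5 + 0.25 + 0.0625 + 0.0625 + 0.015625 + 0.0078125 + 0.00390625
    = 231/256 = 0.90234375
Since 0.90234375 <= 1, Kraft's inequality IS satisfied.
A prefix code with these lengths CAN exist.

Kraft sum = 0.90234375. Satisfied.


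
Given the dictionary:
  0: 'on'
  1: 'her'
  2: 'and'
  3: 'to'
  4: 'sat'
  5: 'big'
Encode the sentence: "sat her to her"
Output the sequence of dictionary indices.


Look up each word in the dictionary:
  'sat' -> 4
  'her' -> 1
  'to' -> 3
  'her' -> 1

Encoded: [4, 1, 3, 1]


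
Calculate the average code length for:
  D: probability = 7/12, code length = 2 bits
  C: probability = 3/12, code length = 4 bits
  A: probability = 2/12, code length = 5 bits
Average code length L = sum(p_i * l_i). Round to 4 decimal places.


Weighted contributions p_i * l_i:
  D: (7/12) * 2 = 14/12
  C: (3/12) * 4 = 12/12
  A: (2/12) * 5 = 10/12
Sum = (14 + 12 + 10)/12 = 36/12

L = 36/12 = 3.0000 bits/symbol


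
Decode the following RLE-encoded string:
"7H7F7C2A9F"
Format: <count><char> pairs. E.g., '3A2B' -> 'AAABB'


Expanding each <count><char> pair:
  7H -> 'HHHHHHH'
  7F -> 'FFFFFFF'
  7C -> 'CCCCCCC'
  2A -> 'AA'
  9F -> 'FFFFFFFFF'

Decoded = HHHHHHHFFFFFFFCCCCCCCAAFFFFFFFFF


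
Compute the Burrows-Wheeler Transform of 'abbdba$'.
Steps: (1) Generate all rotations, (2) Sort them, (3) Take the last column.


Rotations (sorted):
  0: $abbdba -> last char: a
  1: a$abbdb -> last char: b
  2: abbdba$ -> last char: $
  3: ba$abbd -> last char: d
  4: bbdba$a -> last char: a
  5: bdba$ab -> last char: b
  6: dba$abb -> last char: b


BWT = ab$dabb


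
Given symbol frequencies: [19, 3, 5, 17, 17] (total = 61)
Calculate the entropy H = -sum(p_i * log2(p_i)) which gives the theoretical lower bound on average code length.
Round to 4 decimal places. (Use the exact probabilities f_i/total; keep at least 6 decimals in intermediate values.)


Per-symbol terms -p_i * log2(p_i) with p_i = f_i/61:
  p = 19/61 = 0.311475: log2(p) = -1.682810, -p*log2(p) = 0.524154
  p = 3/61 = 0.049180: log2(p) = -4.345775, -p*log2(p) = 0.213727
  p = 5/61 = 0.081967: log2(p) = -3.608809, -p*log2(p) = 0.295804
  p = 17/61 = 0.278689: log2(p) = -1.843274, -p*log2(p) = 0.513699
  p = 17/61 = 0.278689: log2(p) = -1.843274, -p*log2(p) = 0.513699
H = 0.524154 + 0.213727 + 0.295804 + 0.513699 + 0.513699 = 2.061083

H = 2.0611 bits/symbol


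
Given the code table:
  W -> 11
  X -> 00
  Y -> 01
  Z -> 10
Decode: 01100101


Decoding:
01 -> Y
10 -> Z
01 -> Y
01 -> Y


Result: YZYY


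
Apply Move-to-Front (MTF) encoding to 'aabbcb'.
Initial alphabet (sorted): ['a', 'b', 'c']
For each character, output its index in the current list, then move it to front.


MTF encoding:
'a': index 0 in ['a', 'b', 'c'] -> ['a', 'b', 'c']
'a': index 0 in ['a', 'b', 'c'] -> ['a', 'b', 'c']
'b': index 1 in ['a', 'b', 'c'] -> ['b', 'a', 'c']
'b': index 0 in ['b', 'a', 'c'] -> ['b', 'a', 'c']
'c': index 2 in ['b', 'a', 'c'] -> ['c', 'b', 'a']
'b': index 1 in ['c', 'b', 'a'] -> ['b', 'c', 'a']


Output: [0, 0, 1, 0, 2, 1]


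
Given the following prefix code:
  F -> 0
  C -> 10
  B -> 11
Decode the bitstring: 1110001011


Decoding step by step:
Bits 11 -> B
Bits 10 -> C
Bits 0 -> F
Bits 0 -> F
Bits 10 -> C
Bits 11 -> B


Decoded message: BCFFCB


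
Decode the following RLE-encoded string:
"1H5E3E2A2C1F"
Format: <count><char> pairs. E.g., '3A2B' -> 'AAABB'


Expanding each <count><char> pair:
  1H -> 'H'
  5E -> 'EEEEE'
  3E -> 'EEE'
  2A -> 'AA'
  2C -> 'CC'
  1F -> 'F'

Decoded = HEEEEEEEEAACCF


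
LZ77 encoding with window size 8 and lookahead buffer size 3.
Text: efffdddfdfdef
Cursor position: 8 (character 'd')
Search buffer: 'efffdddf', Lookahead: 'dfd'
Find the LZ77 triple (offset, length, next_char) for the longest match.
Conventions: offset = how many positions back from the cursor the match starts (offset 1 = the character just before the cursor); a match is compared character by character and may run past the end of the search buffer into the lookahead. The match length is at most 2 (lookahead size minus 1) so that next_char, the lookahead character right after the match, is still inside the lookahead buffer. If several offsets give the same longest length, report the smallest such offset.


Try each offset into the search buffer:
  offset=1 (pos 7, char 'f'): match length 0
  offset=2 (pos 6, char 'd'): match length 2
  offset=3 (pos 5, char 'd'): match length 1
  offset=4 (pos 4, char 'd'): match length 1
  offset=5 (pos 3, char 'f'): match length 0
  offset=6 (pos 2, char 'f'): match length 0
  offset=7 (pos 1, char 'f'): match length 0
  offset=8 (pos 0, char 'e'): match length 0
Longest match has length 2 at offset 2.
next_char = character at position 8 + 2 = 10 -> 'd'

Best match: offset=2, length=2 (matching 'df' starting at position 6)
LZ77 triple: (2, 2, 'd')


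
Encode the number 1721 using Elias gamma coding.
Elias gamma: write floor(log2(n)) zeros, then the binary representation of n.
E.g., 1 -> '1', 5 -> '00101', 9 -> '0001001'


num_bits = floor(log2(1721)) + 1 = 11
leading_zeros = num_bits - 1 = 10
binary(1721) = 11010111001

Elias gamma(1721) = '0000000000' + '11010111001' = 000000000011010111001 (21 bits)


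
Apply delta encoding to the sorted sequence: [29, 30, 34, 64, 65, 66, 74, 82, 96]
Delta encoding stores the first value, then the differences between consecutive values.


First value: 29
Deltas:
  30 - 29 = 1
  34 - 30 = 4
  64 - 34 = 30
  65 - 64 = 1
  66 - 65 = 1
  74 - 66 = 8
  82 - 74 = 8
  96 - 82 = 14


Delta encoded: [29, 1, 4, 30, 1, 1, 8, 8, 14]


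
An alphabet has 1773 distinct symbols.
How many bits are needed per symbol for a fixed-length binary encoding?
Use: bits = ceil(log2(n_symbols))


log2(1773) = 10.792
Bracket: 2^10 = 1024 < 1773 <= 2^11 = 2048
So ceil(log2(1773)) = 11

bits = ceil(log2(1773)) = ceil(10.792) = 11 bits


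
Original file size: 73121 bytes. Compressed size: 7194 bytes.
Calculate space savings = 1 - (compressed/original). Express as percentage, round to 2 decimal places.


ratio = compressed/original = 7194/73121 = 0.098385
savings = 1 - ratio = 1 - 0.098385 = 0.901615
as a percentage: 0.901615 * 100 = 90.16%

Space savings = 1 - 7194/73121 = 90.16%


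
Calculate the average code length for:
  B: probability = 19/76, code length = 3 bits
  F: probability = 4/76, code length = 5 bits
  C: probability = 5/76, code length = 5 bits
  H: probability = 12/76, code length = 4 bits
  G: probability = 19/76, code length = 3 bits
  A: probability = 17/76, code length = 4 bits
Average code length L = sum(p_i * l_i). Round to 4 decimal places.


Weighted contributions p_i * l_i:
  B: (19/76) * 3 = 57/76
  F: (4/76) * 5 = 20/76
  C: (5/76) * 5 = 25/76
  H: (12/76) * 4 = 48/76
  G: (19/76) * 3 = 57/76
  A: (17/76) * 4 = 68/76
Sum = (57 + 20 + 25 + 48 + 57 + 68)/76 = 275/76

L = 275/76 = 3.6184 bits/symbol


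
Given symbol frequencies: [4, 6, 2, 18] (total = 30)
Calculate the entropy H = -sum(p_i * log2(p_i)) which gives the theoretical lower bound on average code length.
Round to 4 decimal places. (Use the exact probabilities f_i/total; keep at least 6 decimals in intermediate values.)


Per-symbol terms -p_i * log2(p_i) with p_i = f_i/30:
  p = 4/30 = 0.133333: log2(p) = -2.906891, -p*log2(p) = 0.387585
  p = 6/30 = 0.200000: log2(p) = -2.321928, -p*log2(p) = 0.464386
  p = 2/30 = 0.066667: log2(p) = -3.906891, -p*log2(p) = 0.260459
  p = 18/30 = 0.600000: log2(p) = -0.736966, -p*log2(p) = 0.442179
H = 0.387585 + 0.464386 + 0.260459 + 0.442179 = 1.554609

H = 1.5546 bits/symbol


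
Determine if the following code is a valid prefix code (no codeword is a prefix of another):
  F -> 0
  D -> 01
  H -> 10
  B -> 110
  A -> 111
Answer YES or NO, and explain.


Checking each pair (does one codeword prefix another?):
  F='0' vs D='01': prefix -- VIOLATION

NO -- this is NOT a valid prefix code. F (0) is a prefix of D (01).


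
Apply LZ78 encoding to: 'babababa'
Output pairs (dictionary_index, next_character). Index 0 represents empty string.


LZ78 encoding steps:
Dictionary: {0: ''}
Step 1: w='' (idx 0), next='b' -> output (0, 'b'), add 'b' as idx 1
Step 2: w='' (idx 0), next='a' -> output (0, 'a'), add 'a' as idx 2
Step 3: w='b' (idx 1), next='a' -> output (1, 'a'), add 'ba' as idx 3
Step 4: w='ba' (idx 3), next='b' -> output (3, 'b'), add 'bab' as idx 4
Step 5: w='a' (idx 2), end of input -> output (2, '')


Encoded: [(0, 'b'), (0, 'a'), (1, 'a'), (3, 'b'), (2, '')]


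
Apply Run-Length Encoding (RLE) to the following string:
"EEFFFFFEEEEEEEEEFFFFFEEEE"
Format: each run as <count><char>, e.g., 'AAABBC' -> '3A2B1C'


Scanning runs left to right:
  i=0: run of 'E' x 2 -> '2E'
  i=2: run of 'F' x 5 -> '5F'
  i=7: run of 'E' x 9 -> '9E'
  i=16: run of 'F' x 5 -> '5F'
  i=21: run of 'E' x 4 -> '4E'

RLE = 2E5F9E5F4E


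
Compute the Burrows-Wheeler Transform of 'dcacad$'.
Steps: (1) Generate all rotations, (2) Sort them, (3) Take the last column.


Rotations (sorted):
  0: $dcacad -> last char: d
  1: acad$dc -> last char: c
  2: ad$dcac -> last char: c
  3: cacad$d -> last char: d
  4: cad$dca -> last char: a
  5: d$dcaca -> last char: a
  6: dcacad$ -> last char: $


BWT = dccdaa$


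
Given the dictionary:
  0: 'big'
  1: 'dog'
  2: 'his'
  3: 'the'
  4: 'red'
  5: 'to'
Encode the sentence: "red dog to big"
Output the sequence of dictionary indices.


Look up each word in the dictionary:
  'red' -> 4
  'dog' -> 1
  'to' -> 5
  'big' -> 0

Encoded: [4, 1, 5, 0]


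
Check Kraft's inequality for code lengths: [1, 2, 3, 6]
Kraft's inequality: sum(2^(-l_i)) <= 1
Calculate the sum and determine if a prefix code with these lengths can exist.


Sum = 2^(-1) + 2^(-2) + 2^(-3) + 2^(-6)
    = 0.5 + 0.25 + 0.125 + 0.015625
    = 57/64 = 0.890625
Since 0.890625 <= 1, Kraft's inequality IS satisfied.
A prefix code with these lengths CAN exist.

Kraft sum = 0.890625. Satisfied.


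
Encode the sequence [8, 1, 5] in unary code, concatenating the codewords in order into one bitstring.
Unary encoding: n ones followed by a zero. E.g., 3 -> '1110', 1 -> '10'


Encode each number as n ones followed by a terminating 0:
  8 -> 111111110 (9 bits)
  1 -> 10 (2 bits)
  5 -> 111110 (6 bits)
Total length = 9 + 2 + 6 = 17 bits.

Unary([8, 1, 5]) = 11111111010111110 (17 bits)


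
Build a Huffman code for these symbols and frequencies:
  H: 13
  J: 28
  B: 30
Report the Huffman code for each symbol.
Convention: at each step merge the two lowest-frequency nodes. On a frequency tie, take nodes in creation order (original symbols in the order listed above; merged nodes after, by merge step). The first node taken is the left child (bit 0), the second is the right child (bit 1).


Huffman tree construction:
Step 1: Merge H(13) + J(28) = 41
Step 2: Merge B(30) + (H+J)(41) = 71
Read each symbol's code off the tree from the root (left child = 0, right child = 1).

Codes:
  H: 10 (length 2)
  J: 11 (length 2)
  B: 0 (length 1)
Average code length: 112/71 = 1.5775 bits/symbol


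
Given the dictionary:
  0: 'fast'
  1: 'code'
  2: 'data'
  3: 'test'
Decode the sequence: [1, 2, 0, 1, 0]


Look up each index in the dictionary:
  1 -> 'code'
  2 -> 'data'
  0 -> 'fast'
  1 -> 'code'
  0 -> 'fast'

Decoded: "code data fast code fast"


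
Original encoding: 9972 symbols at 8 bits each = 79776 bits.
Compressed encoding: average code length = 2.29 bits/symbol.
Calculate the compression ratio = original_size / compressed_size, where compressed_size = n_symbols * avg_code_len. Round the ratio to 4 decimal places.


original_size = n_symbols * orig_bits = 9972 * 8 = 79776 bits
compressed_size = n_symbols * avg_code_len = 9972 * 2.29 = 22835.88 bits
ratio = original_size / compressed_size = 79776 / 22835.88 = 3.4934

Compression ratio = 3.4934


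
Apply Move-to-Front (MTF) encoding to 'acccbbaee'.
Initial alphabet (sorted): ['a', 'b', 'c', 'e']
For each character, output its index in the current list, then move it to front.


MTF encoding:
'a': index 0 in ['a', 'b', 'c', 'e'] -> ['a', 'b', 'c', 'e']
'c': index 2 in ['a', 'b', 'c', 'e'] -> ['c', 'a', 'b', 'e']
'c': index 0 in ['c', 'a', 'b', 'e'] -> ['c', 'a', 'b', 'e']
'c': index 0 in ['c', 'a', 'b', 'e'] -> ['c', 'a', 'b', 'e']
'b': index 2 in ['c', 'a', 'b', 'e'] -> ['b', 'c', 'a', 'e']
'b': index 0 in ['b', 'c', 'a', 'e'] -> ['b', 'c', 'a', 'e']
'a': index 2 in ['b', 'c', 'a', 'e'] -> ['a', 'b', 'c', 'e']
'e': index 3 in ['a', 'b', 'c', 'e'] -> ['e', 'a', 'b', 'c']
'e': index 0 in ['e', 'a', 'b', 'c'] -> ['e', 'a', 'b', 'c']


Output: [0, 2, 0, 0, 2, 0, 2, 3, 0]


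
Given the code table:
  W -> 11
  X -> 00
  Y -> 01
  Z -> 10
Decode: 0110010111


Decoding:
01 -> Y
10 -> Z
01 -> Y
01 -> Y
11 -> W


Result: YZYYW
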